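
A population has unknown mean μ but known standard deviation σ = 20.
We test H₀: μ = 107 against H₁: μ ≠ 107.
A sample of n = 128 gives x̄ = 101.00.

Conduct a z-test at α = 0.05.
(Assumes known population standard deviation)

Standard error: SE = σ/√n = 20/√128 = 1.7678
z-statistic: z = (x̄ - μ₀)/SE = (101.00 - 107)/1.7678 = -3.3940
Critical value: ±1.960
p-value = 0.0007
Decision: reject H₀

Answer: z = -3.3940, reject H₀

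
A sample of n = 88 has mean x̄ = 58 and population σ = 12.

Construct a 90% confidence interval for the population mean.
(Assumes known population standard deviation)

Answer: (55.8957, 60.1043)

Derivation:
Confidence level: 90%, α = 0.1
z_0.05 = 1.645
SE = σ/√n = 12/√88 = 1.2792
Margin of error = 1.645 × 1.2792 = 2.1043
CI: x̄ ± margin = 58 ± 2.1043
CI: (55.8957, 60.1043)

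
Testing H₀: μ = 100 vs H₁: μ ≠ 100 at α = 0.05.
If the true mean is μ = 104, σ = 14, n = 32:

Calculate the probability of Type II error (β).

SE = σ/√n = 14/√32 = 2.4749
Critical values: μ₀ ± z_0.025×SE = 100 ± 1.960×2.4749
Acceptance region: (95.1492, 104.8508)
Under H₁ (μ = 104): z_high = (104.8508 - 104)/2.4749 = 0.3438, z_low = (95.1492 - 104)/2.4749 = -3.5762
β = P(not reject | H₁) = Φ(0.3438) - Φ(-3.5762) ≈ 0.6343

Answer: β ≈ 0.6343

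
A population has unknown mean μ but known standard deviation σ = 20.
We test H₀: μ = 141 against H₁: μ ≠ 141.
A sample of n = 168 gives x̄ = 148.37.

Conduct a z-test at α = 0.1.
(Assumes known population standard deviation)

Answer: z = 4.7764, reject H₀

Derivation:
Standard error: SE = σ/√n = 20/√168 = 1.5430
z-statistic: z = (x̄ - μ₀)/SE = (148.37 - 141)/1.5430 = 4.7764
Critical value: ±1.645
p-value < 0.0001
Decision: reject H₀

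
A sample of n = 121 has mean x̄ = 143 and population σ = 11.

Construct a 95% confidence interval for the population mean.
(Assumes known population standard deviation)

Answer: (141.0400, 144.9600)

Derivation:
Confidence level: 95%, α = 0.05
z_0.025 = 1.960
SE = σ/√n = 11/√121 = 1.0000
Margin of error = 1.960 × 1.0000 = 1.9600
CI: x̄ ± margin = 143 ± 1.9600
CI: (141.0400, 144.9600)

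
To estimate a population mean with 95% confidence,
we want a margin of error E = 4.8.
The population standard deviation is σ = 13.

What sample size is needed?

z_0.025 = 1.960
n = (z×σ/E)² = (1.960×13/4.8)²
n = 28.1784
Round up: n = 29

Answer: n = 29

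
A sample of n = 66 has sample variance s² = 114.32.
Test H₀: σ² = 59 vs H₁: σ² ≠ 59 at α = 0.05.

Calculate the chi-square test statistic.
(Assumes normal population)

Answer: χ² = 125.9458, reject H₀

Derivation:
df = n - 1 = 65
χ² = (n-1)s²/σ₀² = 65×114.32/59 = 125.9458
Critical values: χ²_{0.975,65} = 44.603, χ²_{0.025,65} = 89.177
Rejection region: χ² < 44.603 or χ² > 89.177
Decision: reject H₀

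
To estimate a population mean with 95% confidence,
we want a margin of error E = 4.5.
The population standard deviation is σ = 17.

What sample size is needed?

Answer: n = 55

Derivation:
z_0.025 = 1.960
n = (z×σ/E)² = (1.960×17/4.5)²
n = 54.8258
Round up: n = 55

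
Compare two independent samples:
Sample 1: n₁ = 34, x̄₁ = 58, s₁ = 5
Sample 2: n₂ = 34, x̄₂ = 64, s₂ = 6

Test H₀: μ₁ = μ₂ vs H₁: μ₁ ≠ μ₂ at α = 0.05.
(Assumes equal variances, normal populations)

Pooled variance: s²_p = [33×5² + 33×6²]/(66) = 30.5000
s_p = 5.5227
SE = s_p×√(1/n₁ + 1/n₂) = 5.5227×√(1/34 + 1/34) = 1.3395
t = (x̄₁ - x̄₂)/SE = (58 - 64)/1.3395 = -4.4793
df = 66, t-critical = ±1.997
Decision: reject H₀

Answer: t = -4.4793, reject H₀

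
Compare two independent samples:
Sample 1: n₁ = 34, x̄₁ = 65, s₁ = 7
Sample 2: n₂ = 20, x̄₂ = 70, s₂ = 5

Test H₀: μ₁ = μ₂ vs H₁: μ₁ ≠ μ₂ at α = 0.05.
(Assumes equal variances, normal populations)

Pooled variance: s²_p = [33×7² + 19×5²]/(52) = 40.2308
s_p = 6.3428
SE = s_p×√(1/n₁ + 1/n₂) = 6.3428×√(1/34 + 1/20) = 1.7874
t = (x̄₁ - x̄₂)/SE = (65 - 70)/1.7874 = -2.7974
df = 52, t-critical = ±2.007
Decision: reject H₀

Answer: t = -2.7974, reject H₀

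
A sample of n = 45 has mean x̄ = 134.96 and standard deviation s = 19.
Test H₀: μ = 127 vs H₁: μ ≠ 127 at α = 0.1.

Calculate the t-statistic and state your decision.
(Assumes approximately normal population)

df = n - 1 = 44
SE = s/√n = 19/√45 = 2.8324
t = (x̄ - μ₀)/SE = (134.96 - 127)/2.8324 = 2.8103
Critical value: t_{0.05,44} = ±1.680
p-value ≈ 0.0074
Decision: reject H₀

Answer: t = 2.8103, reject H₀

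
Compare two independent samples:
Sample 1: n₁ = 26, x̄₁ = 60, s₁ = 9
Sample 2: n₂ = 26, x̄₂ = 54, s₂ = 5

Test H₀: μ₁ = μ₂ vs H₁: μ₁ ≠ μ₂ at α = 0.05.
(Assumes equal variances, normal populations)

Answer: t = 2.9716, reject H₀

Derivation:
Pooled variance: s²_p = [25×9² + 25×5²]/(50) = 53.0000
s_p = 7.2801
SE = s_p×√(1/n₁ + 1/n₂) = 7.2801×√(1/26 + 1/26) = 2.0191
t = (x̄₁ - x̄₂)/SE = (60 - 54)/2.0191 = 2.9716
df = 50, t-critical = ±2.009
Decision: reject H₀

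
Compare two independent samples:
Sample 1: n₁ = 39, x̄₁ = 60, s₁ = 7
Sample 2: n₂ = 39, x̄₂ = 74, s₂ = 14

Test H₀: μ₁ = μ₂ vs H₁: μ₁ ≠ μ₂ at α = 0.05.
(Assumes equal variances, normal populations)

Answer: t = -5.5857, reject H₀

Derivation:
Pooled variance: s²_p = [38×7² + 38×14²]/(76) = 122.5000
s_p = 11.0680
SE = s_p×√(1/n₁ + 1/n₂) = 11.0680×√(1/39 + 1/39) = 2.5064
t = (x̄₁ - x̄₂)/SE = (60 - 74)/2.5064 = -5.5857
df = 76, t-critical = ±1.992
Decision: reject H₀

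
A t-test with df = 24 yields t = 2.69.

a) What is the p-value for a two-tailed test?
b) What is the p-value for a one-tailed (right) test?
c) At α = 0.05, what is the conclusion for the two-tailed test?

Answer: a) 0.0128, b) 0.0064, c) reject H₀

Derivation:
Using t-distribution with df = 24:
a) Two-tailed: p = 2×P(T > 2.69) = 0.0128
b) One-tailed: p = P(T > 2.69) = 0.0064
c) 0.0128 < 0.05, reject H₀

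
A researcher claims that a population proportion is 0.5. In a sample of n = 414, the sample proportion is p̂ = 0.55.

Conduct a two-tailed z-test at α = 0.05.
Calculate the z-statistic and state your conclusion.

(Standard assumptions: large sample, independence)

Answer: z = 2.0347, reject H₀

Derivation:
H₀: p = 0.5, H₁: p ≠ 0.5
Standard error: SE = √(p₀(1-p₀)/n) = √(0.5×0.5/414) = 0.024574
z-statistic: z = (p̂ - p₀)/SE = (0.55 - 0.5)/0.024574 = 2.0347
Critical value: z_0.025 = ±1.960
p-value = 0.0419
Decision: reject H₀ at α = 0.05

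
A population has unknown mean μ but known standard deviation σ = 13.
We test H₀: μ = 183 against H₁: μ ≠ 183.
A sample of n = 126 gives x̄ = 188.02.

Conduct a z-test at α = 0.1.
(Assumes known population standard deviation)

Answer: z = 4.3347, reject H₀

Derivation:
Standard error: SE = σ/√n = 13/√126 = 1.1581
z-statistic: z = (x̄ - μ₀)/SE = (188.02 - 183)/1.1581 = 4.3347
Critical value: ±1.645
p-value < 0.0001
Decision: reject H₀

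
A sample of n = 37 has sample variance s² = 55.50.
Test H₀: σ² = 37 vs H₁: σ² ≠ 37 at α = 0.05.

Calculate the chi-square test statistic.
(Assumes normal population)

Answer: χ² = 54.0000, fail to reject H₀

Derivation:
df = n - 1 = 36
χ² = (n-1)s²/σ₀² = 36×55.50/37 = 54.0000
Critical values: χ²_{0.975,36} = 21.336, χ²_{0.025,36} = 54.437
Rejection region: χ² < 21.336 or χ² > 54.437
Decision: fail to reject H₀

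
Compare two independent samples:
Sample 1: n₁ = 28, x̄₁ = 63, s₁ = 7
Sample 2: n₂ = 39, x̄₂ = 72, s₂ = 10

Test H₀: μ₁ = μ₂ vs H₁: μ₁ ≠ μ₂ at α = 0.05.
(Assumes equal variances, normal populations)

Pooled variance: s²_p = [27×7² + 38×10²]/(65) = 78.8154
s_p = 8.8778
SE = s_p×√(1/n₁ + 1/n₂) = 8.8778×√(1/28 + 1/39) = 2.1990
t = (x̄₁ - x̄₂)/SE = (63 - 72)/2.1990 = -4.0928
df = 65, t-critical = ±1.997
Decision: reject H₀

Answer: t = -4.0928, reject H₀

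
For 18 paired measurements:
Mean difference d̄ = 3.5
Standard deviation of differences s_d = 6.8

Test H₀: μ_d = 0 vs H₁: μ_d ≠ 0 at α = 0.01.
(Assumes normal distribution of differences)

Answer: t = 2.1837, fail to reject H₀

Derivation:
df = n - 1 = 17
SE = s_d/√n = 6.8/√18 = 1.6028
t = d̄/SE = 3.5/1.6028 = 2.1837
Critical value: t_{0.005,17} = ±2.898
p-value ≈ 0.0433
Decision: fail to reject H₀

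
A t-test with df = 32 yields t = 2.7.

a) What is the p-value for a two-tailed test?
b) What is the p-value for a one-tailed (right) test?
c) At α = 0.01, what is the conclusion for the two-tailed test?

Answer: a) 0.0110, b) 0.0055, c) fail to reject H₀

Derivation:
Using t-distribution with df = 32:
a) Two-tailed: p = 2×P(T > 2.7) = 0.0110
b) One-tailed: p = P(T > 2.7) = 0.0055
c) 0.0110 ≥ 0.01, fail to reject H₀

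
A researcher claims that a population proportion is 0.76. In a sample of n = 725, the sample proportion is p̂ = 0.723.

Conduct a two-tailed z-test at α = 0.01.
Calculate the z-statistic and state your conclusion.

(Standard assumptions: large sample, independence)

H₀: p = 0.76, H₁: p ≠ 0.76
Standard error: SE = √(p₀(1-p₀)/n) = √(0.76×0.24/725) = 0.015861
z-statistic: z = (p̂ - p₀)/SE = (0.723 - 0.76)/0.015861 = -2.3328
Critical value: z_0.005 = ±2.576
p-value = 0.0197
Decision: fail to reject H₀ at α = 0.01

Answer: z = -2.3328, fail to reject H₀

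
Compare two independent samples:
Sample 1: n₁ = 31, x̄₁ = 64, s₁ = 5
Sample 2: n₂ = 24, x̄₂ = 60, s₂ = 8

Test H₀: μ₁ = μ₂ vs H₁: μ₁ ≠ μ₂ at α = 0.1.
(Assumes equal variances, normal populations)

Pooled variance: s²_p = [30×5² + 23×8²]/(53) = 41.9245
s_p = 6.4749
SE = s_p×√(1/n₁ + 1/n₂) = 6.4749×√(1/31 + 1/24) = 1.7605
t = (x̄₁ - x̄₂)/SE = (64 - 60)/1.7605 = 2.2721
df = 53, t-critical = ±1.674
Decision: reject H₀

Answer: t = 2.2721, reject H₀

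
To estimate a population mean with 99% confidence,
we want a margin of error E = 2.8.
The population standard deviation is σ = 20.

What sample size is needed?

Answer: n = 339

Derivation:
z_0.005 = 2.576
n = (z×σ/E)² = (2.576×20/2.8)²
n = 338.5600
Round up: n = 339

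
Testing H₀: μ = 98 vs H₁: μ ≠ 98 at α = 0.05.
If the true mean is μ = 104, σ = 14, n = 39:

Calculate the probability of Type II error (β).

SE = σ/√n = 14/√39 = 2.2418
Critical values: μ₀ ± z_0.025×SE = 98 ± 1.960×2.2418
Acceptance region: (93.6061, 102.3939)
Under H₁ (μ = 104): z_high = (102.3939 - 104)/2.2418 = -0.7164, z_low = (93.6061 - 104)/2.2418 = -4.6364
β = P(not reject | H₁) = Φ(-0.7164) - Φ(-4.6364) ≈ 0.2369

Answer: β ≈ 0.2369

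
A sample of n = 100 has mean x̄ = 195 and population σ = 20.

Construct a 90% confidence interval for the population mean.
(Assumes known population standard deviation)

Answer: (191.7100, 198.2900)

Derivation:
Confidence level: 90%, α = 0.1
z_0.05 = 1.645
SE = σ/√n = 20/√100 = 2.0000
Margin of error = 1.645 × 2.0000 = 3.2900
CI: x̄ ± margin = 195 ± 3.2900
CI: (191.7100, 198.2900)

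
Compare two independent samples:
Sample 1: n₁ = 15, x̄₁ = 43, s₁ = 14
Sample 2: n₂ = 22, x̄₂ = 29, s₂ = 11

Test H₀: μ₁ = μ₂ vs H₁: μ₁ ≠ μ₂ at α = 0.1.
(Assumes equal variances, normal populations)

Answer: t = 3.4025, reject H₀

Derivation:
Pooled variance: s²_p = [14×14² + 21×11²]/(35) = 151.0000
s_p = 12.2882
SE = s_p×√(1/n₁ + 1/n₂) = 12.2882×√(1/15 + 1/22) = 4.1146
t = (x̄₁ - x̄₂)/SE = (43 - 29)/4.1146 = 3.4025
df = 35, t-critical = ±1.690
Decision: reject H₀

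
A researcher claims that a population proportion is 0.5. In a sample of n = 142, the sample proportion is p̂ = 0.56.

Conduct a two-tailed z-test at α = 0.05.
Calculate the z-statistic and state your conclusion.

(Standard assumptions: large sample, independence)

Answer: z = 1.4300, fail to reject H₀

Derivation:
H₀: p = 0.5, H₁: p ≠ 0.5
Standard error: SE = √(p₀(1-p₀)/n) = √(0.5×0.5/142) = 0.041959
z-statistic: z = (p̂ - p₀)/SE = (0.56 - 0.5)/0.041959 = 1.4300
Critical value: z_0.025 = ±1.960
p-value = 0.1527
Decision: fail to reject H₀ at α = 0.05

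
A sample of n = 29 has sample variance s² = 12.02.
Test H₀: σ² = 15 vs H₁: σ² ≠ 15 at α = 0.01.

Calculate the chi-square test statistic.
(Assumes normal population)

df = n - 1 = 28
χ² = (n-1)s²/σ₀² = 28×12.02/15 = 22.4373
Critical values: χ²_{0.995,28} = 12.461, χ²_{0.005,28} = 50.993
Rejection region: χ² < 12.461 or χ² > 50.993
Decision: fail to reject H₀

Answer: χ² = 22.4373, fail to reject H₀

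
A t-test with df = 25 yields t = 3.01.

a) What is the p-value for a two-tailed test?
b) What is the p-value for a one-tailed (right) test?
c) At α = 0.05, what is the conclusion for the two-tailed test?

Answer: a) 0.0059, b) 0.0029, c) reject H₀

Derivation:
Using t-distribution with df = 25:
a) Two-tailed: p = 2×P(T > 3.01) = 0.0059
b) One-tailed: p = P(T > 3.01) = 0.0029
c) 0.0059 < 0.05, reject H₀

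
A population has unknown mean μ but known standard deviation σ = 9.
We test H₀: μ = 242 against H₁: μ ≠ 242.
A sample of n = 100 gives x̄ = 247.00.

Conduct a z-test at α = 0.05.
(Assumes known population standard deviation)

Standard error: SE = σ/√n = 9/√100 = 0.9000
z-statistic: z = (x̄ - μ₀)/SE = (247.00 - 242)/0.9000 = 5.5556
Critical value: ±1.960
p-value < 0.0001
Decision: reject H₀

Answer: z = 5.5556, reject H₀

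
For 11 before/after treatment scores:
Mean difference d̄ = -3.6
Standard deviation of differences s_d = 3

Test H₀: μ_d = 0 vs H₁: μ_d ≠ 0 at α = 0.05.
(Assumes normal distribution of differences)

Answer: t = -3.9801, reject H₀

Derivation:
df = n - 1 = 10
SE = s_d/√n = 3/√11 = 0.9045
t = d̄/SE = -3.6/0.9045 = -3.9801
Critical value: t_{0.025,10} = ±2.228
p-value ≈ 0.0026
Decision: reject H₀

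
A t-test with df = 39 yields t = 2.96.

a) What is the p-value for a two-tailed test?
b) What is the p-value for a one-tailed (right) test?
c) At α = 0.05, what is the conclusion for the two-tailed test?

Using t-distribution with df = 39:
a) Two-tailed: p = 2×P(T > 2.96) = 0.0052
b) One-tailed: p = P(T > 2.96) = 0.0026
c) 0.0052 < 0.05, reject H₀

Answer: a) 0.0052, b) 0.0026, c) reject H₀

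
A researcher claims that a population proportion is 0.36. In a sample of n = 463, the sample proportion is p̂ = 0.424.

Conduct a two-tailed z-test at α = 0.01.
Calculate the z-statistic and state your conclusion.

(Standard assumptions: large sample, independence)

H₀: p = 0.36, H₁: p ≠ 0.36
Standard error: SE = √(p₀(1-p₀)/n) = √(0.36×0.64/463) = 0.022307
z-statistic: z = (p̂ - p₀)/SE = (0.424 - 0.36)/0.022307 = 2.8691
Critical value: z_0.005 = ±2.576
p-value = 0.0041
Decision: reject H₀ at α = 0.01

Answer: z = 2.8691, reject H₀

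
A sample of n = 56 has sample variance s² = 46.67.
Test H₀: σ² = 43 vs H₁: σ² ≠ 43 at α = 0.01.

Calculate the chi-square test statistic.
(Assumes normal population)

df = n - 1 = 55
χ² = (n-1)s²/σ₀² = 55×46.67/43 = 59.6942
Critical values: χ²_{0.995,55} = 31.735, χ²_{0.005,55} = 85.749
Rejection region: χ² < 31.735 or χ² > 85.749
Decision: fail to reject H₀

Answer: χ² = 59.6942, fail to reject H₀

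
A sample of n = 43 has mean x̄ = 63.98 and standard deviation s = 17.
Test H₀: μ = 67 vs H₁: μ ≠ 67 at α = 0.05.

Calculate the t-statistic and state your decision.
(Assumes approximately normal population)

df = n - 1 = 42
SE = s/√n = 17/√43 = 2.5925
t = (x̄ - μ₀)/SE = (63.98 - 67)/2.5925 = -1.1649
Critical value: t_{0.025,42} = ±2.018
p-value ≈ 0.2506
Decision: fail to reject H₀

Answer: t = -1.1649, fail to reject H₀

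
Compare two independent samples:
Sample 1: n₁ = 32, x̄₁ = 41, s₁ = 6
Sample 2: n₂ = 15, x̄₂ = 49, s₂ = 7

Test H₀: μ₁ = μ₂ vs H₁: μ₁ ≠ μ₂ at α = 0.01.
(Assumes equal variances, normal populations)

Pooled variance: s²_p = [31×6² + 14×7²]/(45) = 40.0444
s_p = 6.3281
SE = s_p×√(1/n₁ + 1/n₂) = 6.3281×√(1/32 + 1/15) = 1.9802
t = (x̄₁ - x̄₂)/SE = (41 - 49)/1.9802 = -4.0400
df = 45, t-critical = ±2.690
Decision: reject H₀

Answer: t = -4.0400, reject H₀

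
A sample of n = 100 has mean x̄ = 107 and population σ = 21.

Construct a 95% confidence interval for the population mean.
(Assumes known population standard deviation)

Confidence level: 95%, α = 0.05
z_0.025 = 1.960
SE = σ/√n = 21/√100 = 2.1000
Margin of error = 1.960 × 2.1000 = 4.1160
CI: x̄ ± margin = 107 ± 4.1160
CI: (102.8840, 111.1160)

Answer: (102.8840, 111.1160)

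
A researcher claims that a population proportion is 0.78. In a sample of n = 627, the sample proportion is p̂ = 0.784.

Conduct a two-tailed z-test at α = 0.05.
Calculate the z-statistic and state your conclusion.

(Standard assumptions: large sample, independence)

Answer: z = 0.2418, fail to reject H₀

Derivation:
H₀: p = 0.78, H₁: p ≠ 0.78
Standard error: SE = √(p₀(1-p₀)/n) = √(0.78×0.22/627) = 0.016543
z-statistic: z = (p̂ - p₀)/SE = (0.784 - 0.78)/0.016543 = 0.2418
Critical value: z_0.025 = ±1.960
p-value = 0.8089
Decision: fail to reject H₀ at α = 0.05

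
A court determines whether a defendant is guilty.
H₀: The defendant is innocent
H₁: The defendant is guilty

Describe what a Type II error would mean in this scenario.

Answer: Acquitting a guilty person

Derivation:
Type I error (α): Rejecting H₀ when H₀ is true
Type II error (β): Failing to reject H₀ when H₁ is true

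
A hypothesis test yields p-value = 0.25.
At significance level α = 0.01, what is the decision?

Answer: fail to reject H₀

Derivation:
Compare p-value to α:
0.25 ≥ 0.01
Decision: fail to reject H₀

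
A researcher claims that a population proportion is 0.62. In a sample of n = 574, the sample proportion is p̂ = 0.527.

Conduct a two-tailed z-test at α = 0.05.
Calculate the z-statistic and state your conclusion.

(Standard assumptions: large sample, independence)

H₀: p = 0.62, H₁: p ≠ 0.62
Standard error: SE = √(p₀(1-p₀)/n) = √(0.62×0.38/574) = 0.020260
z-statistic: z = (p̂ - p₀)/SE = (0.527 - 0.62)/0.020260 = -4.5903
Critical value: z_0.025 = ±1.960
p-value < 0.0001
Decision: reject H₀ at α = 0.05

Answer: z = -4.5903, reject H₀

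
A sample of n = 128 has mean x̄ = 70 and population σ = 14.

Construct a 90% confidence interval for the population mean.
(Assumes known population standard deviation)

Answer: (67.9645, 72.0355)

Derivation:
Confidence level: 90%, α = 0.1
z_0.05 = 1.645
SE = σ/√n = 14/√128 = 1.2374
Margin of error = 1.645 × 1.2374 = 2.0355
CI: x̄ ± margin = 70 ± 2.0355
CI: (67.9645, 72.0355)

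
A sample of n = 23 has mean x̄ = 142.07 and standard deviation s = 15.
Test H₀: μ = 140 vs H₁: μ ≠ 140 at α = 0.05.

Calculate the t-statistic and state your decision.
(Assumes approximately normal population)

Answer: t = 0.6618, fail to reject H₀

Derivation:
df = n - 1 = 22
SE = s/√n = 15/√23 = 3.1277
t = (x̄ - μ₀)/SE = (142.07 - 140)/3.1277 = 0.6618
Critical value: t_{0.025,22} = ±2.074
p-value ≈ 0.5150
Decision: fail to reject H₀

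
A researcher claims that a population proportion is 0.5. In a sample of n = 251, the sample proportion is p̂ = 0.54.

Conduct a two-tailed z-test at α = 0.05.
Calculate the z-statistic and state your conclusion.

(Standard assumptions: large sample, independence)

Answer: z = 1.2674, fail to reject H₀

Derivation:
H₀: p = 0.5, H₁: p ≠ 0.5
Standard error: SE = √(p₀(1-p₀)/n) = √(0.5×0.5/251) = 0.031560
z-statistic: z = (p̂ - p₀)/SE = (0.54 - 0.5)/0.031560 = 1.2674
Critical value: z_0.025 = ±1.960
p-value = 0.2050
Decision: fail to reject H₀ at α = 0.05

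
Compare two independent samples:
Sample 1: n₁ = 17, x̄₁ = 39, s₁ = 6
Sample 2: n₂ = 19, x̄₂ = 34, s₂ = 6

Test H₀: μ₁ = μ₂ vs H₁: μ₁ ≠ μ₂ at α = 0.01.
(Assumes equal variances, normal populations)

Pooled variance: s²_p = [16×6² + 18×6²]/(34) = 36.0000
s_p = 6.0000
SE = s_p×√(1/n₁ + 1/n₂) = 6.0000×√(1/17 + 1/19) = 2.0031
t = (x̄₁ - x̄₂)/SE = (39 - 34)/2.0031 = 2.4961
df = 34, t-critical = ±2.728
Decision: fail to reject H₀

Answer: t = 2.4961, fail to reject H₀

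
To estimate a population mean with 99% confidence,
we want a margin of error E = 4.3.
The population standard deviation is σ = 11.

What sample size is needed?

z_0.005 = 2.576
n = (z×σ/E)² = (2.576×11/4.3)²
n = 43.4250
Round up: n = 44

Answer: n = 44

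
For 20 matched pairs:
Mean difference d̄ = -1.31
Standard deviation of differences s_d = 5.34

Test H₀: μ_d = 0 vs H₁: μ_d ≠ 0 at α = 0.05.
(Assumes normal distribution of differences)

Answer: t = -1.0971, fail to reject H₀

Derivation:
df = n - 1 = 19
SE = s_d/√n = 5.34/√20 = 1.1941
t = d̄/SE = -1.31/1.1941 = -1.0971
Critical value: t_{0.025,19} = ±2.093
p-value ≈ 0.2863
Decision: fail to reject H₀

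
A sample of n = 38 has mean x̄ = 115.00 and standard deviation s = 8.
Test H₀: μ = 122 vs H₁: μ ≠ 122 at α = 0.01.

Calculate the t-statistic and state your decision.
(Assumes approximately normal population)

df = n - 1 = 37
SE = s/√n = 8/√38 = 1.2978
t = (x̄ - μ₀)/SE = (115.00 - 122)/1.2978 = -5.3937
Critical value: t_{0.005,37} = ±2.715
p-value < 0.0001
Decision: reject H₀

Answer: t = -5.3937, reject H₀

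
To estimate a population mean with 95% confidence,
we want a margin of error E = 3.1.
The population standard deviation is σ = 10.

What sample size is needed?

Answer: n = 40

Derivation:
z_0.025 = 1.960
n = (z×σ/E)² = (1.960×10/3.1)²
n = 39.9750
Round up: n = 40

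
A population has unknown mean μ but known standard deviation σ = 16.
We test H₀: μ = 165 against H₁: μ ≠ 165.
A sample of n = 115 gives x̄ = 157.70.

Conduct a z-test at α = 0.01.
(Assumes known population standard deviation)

Answer: z = -4.8928, reject H₀

Derivation:
Standard error: SE = σ/√n = 16/√115 = 1.4920
z-statistic: z = (x̄ - μ₀)/SE = (157.70 - 165)/1.4920 = -4.8928
Critical value: ±2.576
p-value < 0.0001
Decision: reject H₀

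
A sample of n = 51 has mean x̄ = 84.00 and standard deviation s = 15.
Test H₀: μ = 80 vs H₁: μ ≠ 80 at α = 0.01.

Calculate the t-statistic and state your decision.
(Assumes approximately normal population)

df = n - 1 = 50
SE = s/√n = 15/√51 = 2.1004
t = (x̄ - μ₀)/SE = (84.00 - 80)/2.1004 = 1.9044
Critical value: t_{0.005,50} = ±2.678
p-value ≈ 0.0626
Decision: fail to reject H₀

Answer: t = 1.9044, fail to reject H₀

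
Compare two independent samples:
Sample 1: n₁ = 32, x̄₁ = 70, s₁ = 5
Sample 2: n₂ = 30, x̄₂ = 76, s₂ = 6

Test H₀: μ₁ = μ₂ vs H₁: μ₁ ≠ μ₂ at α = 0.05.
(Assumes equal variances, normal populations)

Answer: t = -4.2879, reject H₀

Derivation:
Pooled variance: s²_p = [31×5² + 29×6²]/(60) = 30.3167
s_p = 5.5061
SE = s_p×√(1/n₁ + 1/n₂) = 5.5061×√(1/32 + 1/30) = 1.3993
t = (x̄₁ - x̄₂)/SE = (70 - 76)/1.3993 = -4.2879
df = 60, t-critical = ±2.000
Decision: reject H₀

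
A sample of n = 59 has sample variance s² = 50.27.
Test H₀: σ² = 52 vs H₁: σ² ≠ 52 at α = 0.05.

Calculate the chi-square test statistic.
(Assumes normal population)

df = n - 1 = 58
χ² = (n-1)s²/σ₀² = 58×50.27/52 = 56.0704
Critical values: χ²_{0.975,58} = 38.844, χ²_{0.025,58} = 80.936
Rejection region: χ² < 38.844 or χ² > 80.936
Decision: fail to reject H₀

Answer: χ² = 56.0704, fail to reject H₀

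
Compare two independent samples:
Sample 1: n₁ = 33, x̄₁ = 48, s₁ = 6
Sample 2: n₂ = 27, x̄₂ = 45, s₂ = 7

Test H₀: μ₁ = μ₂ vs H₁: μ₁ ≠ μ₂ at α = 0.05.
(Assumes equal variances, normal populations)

Answer: t = 1.7875, fail to reject H₀

Derivation:
Pooled variance: s²_p = [32×6² + 26×7²]/(58) = 41.8276
s_p = 6.4674
SE = s_p×√(1/n₁ + 1/n₂) = 6.4674×√(1/33 + 1/27) = 1.6783
t = (x̄₁ - x̄₂)/SE = (48 - 45)/1.6783 = 1.7875
df = 58, t-critical = ±2.002
Decision: fail to reject H₀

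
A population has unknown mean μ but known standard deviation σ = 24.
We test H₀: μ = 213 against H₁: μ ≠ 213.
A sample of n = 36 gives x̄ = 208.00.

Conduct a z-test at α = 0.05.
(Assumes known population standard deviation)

Standard error: SE = σ/√n = 24/√36 = 4.0000
z-statistic: z = (x̄ - μ₀)/SE = (208.00 - 213)/4.0000 = -1.2500
Critical value: ±1.960
p-value = 0.2113
Decision: fail to reject H₀

Answer: z = -1.2500, fail to reject H₀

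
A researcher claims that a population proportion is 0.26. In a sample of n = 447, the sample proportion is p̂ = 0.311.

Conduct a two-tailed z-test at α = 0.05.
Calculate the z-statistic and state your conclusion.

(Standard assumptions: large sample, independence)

Answer: z = 2.4582, reject H₀

Derivation:
H₀: p = 0.26, H₁: p ≠ 0.26
Standard error: SE = √(p₀(1-p₀)/n) = √(0.26×0.74/447) = 0.020747
z-statistic: z = (p̂ - p₀)/SE = (0.311 - 0.26)/0.020747 = 2.4582
Critical value: z_0.025 = ±1.960
p-value = 0.0140
Decision: reject H₀ at α = 0.05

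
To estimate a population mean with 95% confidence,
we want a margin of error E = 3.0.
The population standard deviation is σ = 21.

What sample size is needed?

Answer: n = 189

Derivation:
z_0.025 = 1.960
n = (z×σ/E)² = (1.960×21/3.0)²
n = 188.2384
Round up: n = 189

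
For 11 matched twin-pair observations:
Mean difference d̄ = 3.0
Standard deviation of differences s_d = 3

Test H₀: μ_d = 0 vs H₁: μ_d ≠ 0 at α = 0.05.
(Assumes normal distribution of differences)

df = n - 1 = 10
SE = s_d/√n = 3/√11 = 0.9045
t = d̄/SE = 3.0/0.9045 = 3.3167
Critical value: t_{0.025,10} = ±2.228
p-value ≈ 0.0078
Decision: reject H₀

Answer: t = 3.3167, reject H₀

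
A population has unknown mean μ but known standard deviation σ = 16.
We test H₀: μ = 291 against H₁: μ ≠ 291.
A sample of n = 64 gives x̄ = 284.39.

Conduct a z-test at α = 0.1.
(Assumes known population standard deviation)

Answer: z = -3.3050, reject H₀

Derivation:
Standard error: SE = σ/√n = 16/√64 = 2.0000
z-statistic: z = (x̄ - μ₀)/SE = (284.39 - 291)/2.0000 = -3.3050
Critical value: ±1.645
p-value = 0.0009
Decision: reject H₀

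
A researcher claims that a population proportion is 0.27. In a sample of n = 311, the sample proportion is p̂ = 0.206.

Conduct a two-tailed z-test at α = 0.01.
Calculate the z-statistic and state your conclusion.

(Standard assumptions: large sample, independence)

Answer: z = -2.5422, fail to reject H₀

Derivation:
H₀: p = 0.27, H₁: p ≠ 0.27
Standard error: SE = √(p₀(1-p₀)/n) = √(0.27×0.73/311) = 0.025175
z-statistic: z = (p̂ - p₀)/SE = (0.206 - 0.27)/0.025175 = -2.5422
Critical value: z_0.005 = ±2.576
p-value = 0.0110
Decision: fail to reject H₀ at α = 0.01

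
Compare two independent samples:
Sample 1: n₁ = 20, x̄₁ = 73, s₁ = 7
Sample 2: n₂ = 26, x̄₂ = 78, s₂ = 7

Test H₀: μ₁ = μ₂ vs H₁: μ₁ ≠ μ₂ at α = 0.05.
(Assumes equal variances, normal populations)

Pooled variance: s²_p = [19×7² + 25×7²]/(44) = 49.0000
s_p = 7.0000
SE = s_p×√(1/n₁ + 1/n₂) = 7.0000×√(1/20 + 1/26) = 2.0820
t = (x̄₁ - x̄₂)/SE = (73 - 78)/2.0820 = -2.4015
df = 44, t-critical = ±2.015
Decision: reject H₀

Answer: t = -2.4015, reject H₀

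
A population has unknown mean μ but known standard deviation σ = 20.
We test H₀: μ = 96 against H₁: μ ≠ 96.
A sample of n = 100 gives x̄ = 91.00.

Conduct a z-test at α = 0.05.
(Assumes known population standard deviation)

Standard error: SE = σ/√n = 20/√100 = 2.0000
z-statistic: z = (x̄ - μ₀)/SE = (91.00 - 96)/2.0000 = -2.5000
Critical value: ±1.960
p-value = 0.0124
Decision: reject H₀

Answer: z = -2.5000, reject H₀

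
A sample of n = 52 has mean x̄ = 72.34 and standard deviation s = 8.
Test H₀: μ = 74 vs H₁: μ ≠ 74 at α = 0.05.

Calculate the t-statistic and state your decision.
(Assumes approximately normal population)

df = n - 1 = 51
SE = s/√n = 8/√52 = 1.1094
t = (x̄ - μ₀)/SE = (72.34 - 74)/1.1094 = -1.4963
Critical value: t_{0.025,51} = ±2.008
p-value ≈ 0.1407
Decision: fail to reject H₀

Answer: t = -1.4963, fail to reject H₀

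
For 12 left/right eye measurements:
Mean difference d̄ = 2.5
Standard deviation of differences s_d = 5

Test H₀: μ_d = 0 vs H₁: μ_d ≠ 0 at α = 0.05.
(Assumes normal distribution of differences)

Answer: t = 1.7320, fail to reject H₀

Derivation:
df = n - 1 = 11
SE = s_d/√n = 5/√12 = 1.4434
t = d̄/SE = 2.5/1.4434 = 1.7320
Critical value: t_{0.025,11} = ±2.201
p-value ≈ 0.1112
Decision: fail to reject H₀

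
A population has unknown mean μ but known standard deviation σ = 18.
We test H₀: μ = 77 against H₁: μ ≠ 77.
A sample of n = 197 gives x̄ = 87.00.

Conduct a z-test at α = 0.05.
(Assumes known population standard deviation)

Answer: z = 7.7979, reject H₀

Derivation:
Standard error: SE = σ/√n = 18/√197 = 1.2824
z-statistic: z = (x̄ - μ₀)/SE = (87.00 - 77)/1.2824 = 7.7979
Critical value: ±1.960
p-value < 0.0001
Decision: reject H₀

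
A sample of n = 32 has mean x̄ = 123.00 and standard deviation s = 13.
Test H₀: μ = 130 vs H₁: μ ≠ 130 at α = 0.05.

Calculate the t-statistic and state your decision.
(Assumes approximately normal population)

Answer: t = -3.0460, reject H₀

Derivation:
df = n - 1 = 31
SE = s/√n = 13/√32 = 2.2981
t = (x̄ - μ₀)/SE = (123.00 - 130)/2.2981 = -3.0460
Critical value: t_{0.025,31} = ±2.040
p-value ≈ 0.0047
Decision: reject H₀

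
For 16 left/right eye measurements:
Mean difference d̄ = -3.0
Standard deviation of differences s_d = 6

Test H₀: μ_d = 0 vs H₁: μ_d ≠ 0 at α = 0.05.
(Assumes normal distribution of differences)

df = n - 1 = 15
SE = s_d/√n = 6/√16 = 1.5000
t = d̄/SE = -3.0/1.5000 = -2.0000
Critical value: t_{0.025,15} = ±2.131
p-value ≈ 0.0639
Decision: fail to reject H₀

Answer: t = -2.0000, fail to reject H₀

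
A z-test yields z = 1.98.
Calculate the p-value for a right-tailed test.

For z = 1.98:
p = P(Z > 1.98) = 1 - Φ(1.98) = 0.0239

Answer: p-value ≈ 0.0239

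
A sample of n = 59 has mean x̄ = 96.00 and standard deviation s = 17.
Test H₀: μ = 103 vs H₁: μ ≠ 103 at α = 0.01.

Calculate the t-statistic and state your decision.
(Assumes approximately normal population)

df = n - 1 = 58
SE = s/√n = 17/√59 = 2.2132
t = (x̄ - μ₀)/SE = (96.00 - 103)/2.2132 = -3.1628
Critical value: t_{0.005,58} = ±2.663
p-value ≈ 0.0025
Decision: reject H₀

Answer: t = -3.1628, reject H₀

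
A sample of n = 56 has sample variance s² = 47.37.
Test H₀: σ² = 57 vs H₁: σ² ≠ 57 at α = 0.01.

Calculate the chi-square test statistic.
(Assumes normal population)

Answer: χ² = 45.7079, fail to reject H₀

Derivation:
df = n - 1 = 55
χ² = (n-1)s²/σ₀² = 55×47.37/57 = 45.7079
Critical values: χ²_{0.995,55} = 31.735, χ²_{0.005,55} = 85.749
Rejection region: χ² < 31.735 or χ² > 85.749
Decision: fail to reject H₀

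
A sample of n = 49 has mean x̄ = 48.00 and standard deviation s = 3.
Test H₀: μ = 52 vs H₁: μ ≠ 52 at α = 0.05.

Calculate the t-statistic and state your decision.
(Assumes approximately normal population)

Answer: t = -9.3327, reject H₀

Derivation:
df = n - 1 = 48
SE = s/√n = 3/√49 = 0.4286
t = (x̄ - μ₀)/SE = (48.00 - 52)/0.4286 = -9.3327
Critical value: t_{0.025,48} = ±2.011
p-value < 0.0001
Decision: reject H₀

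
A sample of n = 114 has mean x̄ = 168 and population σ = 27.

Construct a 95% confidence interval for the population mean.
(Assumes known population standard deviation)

Answer: (163.0436, 172.9564)

Derivation:
Confidence level: 95%, α = 0.05
z_0.025 = 1.960
SE = σ/√n = 27/√114 = 2.5288
Margin of error = 1.960 × 2.5288 = 4.9564
CI: x̄ ± margin = 168 ± 4.9564
CI: (163.0436, 172.9564)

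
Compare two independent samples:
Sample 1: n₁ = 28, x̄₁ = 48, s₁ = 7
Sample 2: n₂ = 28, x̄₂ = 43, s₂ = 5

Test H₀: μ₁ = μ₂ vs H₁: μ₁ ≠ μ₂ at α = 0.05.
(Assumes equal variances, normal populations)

Pooled variance: s²_p = [27×7² + 27×5²]/(54) = 37.0000
s_p = 6.0828
SE = s_p×√(1/n₁ + 1/n₂) = 6.0828×√(1/28 + 1/28) = 1.6257
t = (x̄₁ - x̄₂)/SE = (48 - 43)/1.6257 = 3.0756
df = 54, t-critical = ±2.005
Decision: reject H₀

Answer: t = 3.0756, reject H₀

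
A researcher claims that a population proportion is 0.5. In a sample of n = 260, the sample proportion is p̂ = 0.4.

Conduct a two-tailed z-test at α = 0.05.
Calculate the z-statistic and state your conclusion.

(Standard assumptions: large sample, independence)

Answer: z = -3.2249, reject H₀

Derivation:
H₀: p = 0.5, H₁: p ≠ 0.5
Standard error: SE = √(p₀(1-p₀)/n) = √(0.5×0.5/260) = 0.031009
z-statistic: z = (p̂ - p₀)/SE = (0.4 - 0.5)/0.031009 = -3.2249
Critical value: z_0.025 = ±1.960
p-value = 0.0013
Decision: reject H₀ at α = 0.05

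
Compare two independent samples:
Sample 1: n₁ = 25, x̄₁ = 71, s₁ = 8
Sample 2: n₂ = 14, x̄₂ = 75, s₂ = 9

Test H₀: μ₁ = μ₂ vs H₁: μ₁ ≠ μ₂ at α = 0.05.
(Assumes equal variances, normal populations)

Pooled variance: s²_p = [24×8² + 13×9²]/(37) = 69.9730
s_p = 8.3650
SE = s_p×√(1/n₁ + 1/n₂) = 8.3650×√(1/25 + 1/14) = 2.7923
t = (x̄₁ - x̄₂)/SE = (71 - 75)/2.7923 = -1.4325
df = 37, t-critical = ±2.026
Decision: fail to reject H₀

Answer: t = -1.4325, fail to reject H₀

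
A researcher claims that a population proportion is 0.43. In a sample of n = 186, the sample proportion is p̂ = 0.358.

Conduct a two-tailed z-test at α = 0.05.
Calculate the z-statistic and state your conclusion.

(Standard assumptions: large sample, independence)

H₀: p = 0.43, H₁: p ≠ 0.43
Standard error: SE = √(p₀(1-p₀)/n) = √(0.43×0.57/186) = 0.036301
z-statistic: z = (p̂ - p₀)/SE = (0.358 - 0.43)/0.036301 = -1.9834
Critical value: z_0.025 = ±1.960
p-value = 0.0473
Decision: reject H₀ at α = 0.05

Answer: z = -1.9834, reject H₀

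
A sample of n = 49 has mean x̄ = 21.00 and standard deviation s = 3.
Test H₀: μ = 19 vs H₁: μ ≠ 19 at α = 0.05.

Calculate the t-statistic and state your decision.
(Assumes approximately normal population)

df = n - 1 = 48
SE = s/√n = 3/√49 = 0.4286
t = (x̄ - μ₀)/SE = (21.00 - 19)/0.4286 = 4.6664
Critical value: t_{0.025,48} = ±2.011
p-value < 0.0001
Decision: reject H₀

Answer: t = 4.6664, reject H₀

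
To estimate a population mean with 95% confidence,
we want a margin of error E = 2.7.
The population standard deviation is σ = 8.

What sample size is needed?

Answer: n = 34

Derivation:
z_0.025 = 1.960
n = (z×σ/E)² = (1.960×8/2.7)²
n = 33.7260
Round up: n = 34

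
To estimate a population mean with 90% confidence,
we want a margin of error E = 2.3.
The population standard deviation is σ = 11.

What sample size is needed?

z_0.05 = 1.645
n = (z×σ/E)² = (1.645×11/2.3)²
n = 61.8958
Round up: n = 62

Answer: n = 62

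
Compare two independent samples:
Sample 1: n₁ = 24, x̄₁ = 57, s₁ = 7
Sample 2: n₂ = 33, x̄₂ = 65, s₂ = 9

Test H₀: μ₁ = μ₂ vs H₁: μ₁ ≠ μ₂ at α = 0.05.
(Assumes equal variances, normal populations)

Answer: t = -3.6265, reject H₀

Derivation:
Pooled variance: s²_p = [23×7² + 32×9²]/(55) = 67.6182
s_p = 8.2230
SE = s_p×√(1/n₁ + 1/n₂) = 8.2230×√(1/24 + 1/33) = 2.2060
t = (x̄₁ - x̄₂)/SE = (57 - 65)/2.2060 = -3.6265
df = 55, t-critical = ±2.004
Decision: reject H₀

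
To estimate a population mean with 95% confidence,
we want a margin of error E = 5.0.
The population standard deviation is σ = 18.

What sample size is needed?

Answer: n = 50

Derivation:
z_0.025 = 1.960
n = (z×σ/E)² = (1.960×18/5.0)²
n = 49.7871
Round up: n = 50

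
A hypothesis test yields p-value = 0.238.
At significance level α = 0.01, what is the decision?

Answer: fail to reject H₀

Derivation:
Compare p-value to α:
0.238 ≥ 0.01
Decision: fail to reject H₀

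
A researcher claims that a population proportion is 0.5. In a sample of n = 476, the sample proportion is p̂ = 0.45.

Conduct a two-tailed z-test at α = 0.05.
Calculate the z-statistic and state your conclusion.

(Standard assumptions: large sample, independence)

H₀: p = 0.5, H₁: p ≠ 0.5
Standard error: SE = √(p₀(1-p₀)/n) = √(0.5×0.5/476) = 0.022917
z-statistic: z = (p̂ - p₀)/SE = (0.45 - 0.5)/0.022917 = -2.1818
Critical value: z_0.025 = ±1.960
p-value = 0.0291
Decision: reject H₀ at α = 0.05

Answer: z = -2.1818, reject H₀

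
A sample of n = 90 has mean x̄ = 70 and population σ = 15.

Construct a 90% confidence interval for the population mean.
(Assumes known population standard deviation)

Confidence level: 90%, α = 0.1
z_0.05 = 1.645
SE = σ/√n = 15/√90 = 1.5811
Margin of error = 1.645 × 1.5811 = 2.6009
CI: x̄ ± margin = 70 ± 2.6009
CI: (67.3991, 72.6009)

Answer: (67.3991, 72.6009)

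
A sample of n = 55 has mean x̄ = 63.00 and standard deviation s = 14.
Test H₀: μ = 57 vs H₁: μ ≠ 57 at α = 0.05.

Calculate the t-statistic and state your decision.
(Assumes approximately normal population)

Answer: t = 3.1783, reject H₀

Derivation:
df = n - 1 = 54
SE = s/√n = 14/√55 = 1.8878
t = (x̄ - μ₀)/SE = (63.00 - 57)/1.8878 = 3.1783
Critical value: t_{0.025,54} = ±2.005
p-value ≈ 0.0025
Decision: reject H₀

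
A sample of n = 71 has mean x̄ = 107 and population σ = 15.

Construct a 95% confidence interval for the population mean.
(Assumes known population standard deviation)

Answer: (103.5108, 110.4892)

Derivation:
Confidence level: 95%, α = 0.05
z_0.025 = 1.960
SE = σ/√n = 15/√71 = 1.7802
Margin of error = 1.960 × 1.7802 = 3.4892
CI: x̄ ± margin = 107 ± 3.4892
CI: (103.5108, 110.4892)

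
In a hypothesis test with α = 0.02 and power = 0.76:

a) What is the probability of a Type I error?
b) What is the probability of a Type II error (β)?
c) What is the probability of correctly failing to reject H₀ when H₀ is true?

a) Type I error probability = α = 0.02
b) Power = P(reject H₀ | H₁ true) = 1 - β = 0.76, so Type II error probability = β = 1 - Power = 0.24
c) P(fail to reject H₀ | H₀ true) = 1 - α = 0.98

Answer: a) 0.02, b) 0.24, c) 0.98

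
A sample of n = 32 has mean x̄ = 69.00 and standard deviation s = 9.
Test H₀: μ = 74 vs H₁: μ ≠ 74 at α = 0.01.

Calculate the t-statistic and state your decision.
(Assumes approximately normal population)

Answer: t = -3.1427, reject H₀

Derivation:
df = n - 1 = 31
SE = s/√n = 9/√32 = 1.5910
t = (x̄ - μ₀)/SE = (69.00 - 74)/1.5910 = -3.1427
Critical value: t_{0.005,31} = ±2.744
p-value ≈ 0.0037
Decision: reject H₀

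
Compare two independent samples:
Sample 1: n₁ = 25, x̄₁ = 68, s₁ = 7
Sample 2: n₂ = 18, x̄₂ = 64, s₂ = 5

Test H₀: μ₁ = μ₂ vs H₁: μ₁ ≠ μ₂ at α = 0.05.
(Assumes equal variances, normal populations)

Pooled variance: s²_p = [24×7² + 17×5²]/(41) = 39.0488
s_p = 6.2489
SE = s_p×√(1/n₁ + 1/n₂) = 6.2489×√(1/25 + 1/18) = 1.9317
t = (x̄₁ - x̄₂)/SE = (68 - 64)/1.9317 = 2.0707
df = 41, t-critical = ±2.020
Decision: reject H₀

Answer: t = 2.0707, reject H₀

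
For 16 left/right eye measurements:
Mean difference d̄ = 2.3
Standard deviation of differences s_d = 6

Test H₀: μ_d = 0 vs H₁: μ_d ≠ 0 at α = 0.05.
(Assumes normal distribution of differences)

Answer: t = 1.5333, fail to reject H₀

Derivation:
df = n - 1 = 15
SE = s_d/√n = 6/√16 = 1.5000
t = d̄/SE = 2.3/1.5000 = 1.5333
Critical value: t_{0.025,15} = ±2.131
p-value ≈ 0.1460
Decision: fail to reject H₀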